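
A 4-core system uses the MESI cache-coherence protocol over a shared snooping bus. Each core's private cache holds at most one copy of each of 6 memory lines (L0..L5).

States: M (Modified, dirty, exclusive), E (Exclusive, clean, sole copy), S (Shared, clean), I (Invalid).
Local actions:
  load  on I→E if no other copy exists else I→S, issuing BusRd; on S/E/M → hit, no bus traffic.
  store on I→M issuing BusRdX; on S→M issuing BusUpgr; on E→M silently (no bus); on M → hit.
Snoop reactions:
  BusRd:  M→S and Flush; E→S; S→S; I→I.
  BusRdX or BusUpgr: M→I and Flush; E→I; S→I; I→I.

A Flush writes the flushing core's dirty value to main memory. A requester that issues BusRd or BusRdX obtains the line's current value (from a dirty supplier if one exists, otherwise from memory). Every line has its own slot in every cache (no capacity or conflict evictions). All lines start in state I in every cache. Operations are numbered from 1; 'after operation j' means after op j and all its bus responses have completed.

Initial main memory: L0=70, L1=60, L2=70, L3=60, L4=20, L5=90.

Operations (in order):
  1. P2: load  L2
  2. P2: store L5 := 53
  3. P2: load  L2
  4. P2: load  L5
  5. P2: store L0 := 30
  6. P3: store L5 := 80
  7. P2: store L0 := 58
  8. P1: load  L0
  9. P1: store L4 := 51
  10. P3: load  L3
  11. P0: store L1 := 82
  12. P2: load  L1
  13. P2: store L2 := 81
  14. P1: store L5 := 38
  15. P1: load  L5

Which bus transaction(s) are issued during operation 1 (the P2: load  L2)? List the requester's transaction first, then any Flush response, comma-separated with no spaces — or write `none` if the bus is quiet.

bus = BusRd

[1] P2: load  L2 | P0:I, P1:I, P2:E(70), P3:I | bus: BusRd
[2] P2: store L5 := 53 | P0:I, P1:I, P2:M(53), P3:I | bus: BusRdX
[3] P2: load  L2 | P0:I, P1:I, P2:E(70), P3:I | bus: none
[4] P2: load  L5 | P0:I, P1:I, P2:M(53), P3:I | bus: none
[5] P2: store L0 := 30 | P0:I, P1:I, P2:M(30), P3:I | bus: BusRdX
[6] P3: store L5 := 80 | P0:I, P1:I, P2:I, P3:M(80) | bus: BusRdX,Flush
[7] P2: store L0 := 58 | P0:I, P1:I, P2:M(58), P3:I | bus: none
[8] P1: load  L0 | P0:I, P1:S(58), P2:S(58), P3:I | bus: BusRd,Flush
[9] P1: store L4 := 51 | P0:I, P1:M(51), P2:I, P3:I | bus: BusRdX
[10] P3: load  L3 | P0:I, P1:I, P2:I, P3:E(60) | bus: BusRd
[11] P0: store L1 := 82 | P0:M(82), P1:I, P2:I, P3:I | bus: BusRdX
[12] P2: load  L1 | P0:S(82), P1:I, P2:S(82), P3:I | bus: BusRd,Flush
[13] P2: store L2 := 81 | P0:I, P1:I, P2:M(81), P3:I | bus: none
[14] P1: store L5 := 38 | P0:I, P1:M(38), P2:I, P3:I | bus: BusRdX,Flush
[15] P1: load  L5 | P0:I, P1:M(38), P2:I, P3:I | bus: none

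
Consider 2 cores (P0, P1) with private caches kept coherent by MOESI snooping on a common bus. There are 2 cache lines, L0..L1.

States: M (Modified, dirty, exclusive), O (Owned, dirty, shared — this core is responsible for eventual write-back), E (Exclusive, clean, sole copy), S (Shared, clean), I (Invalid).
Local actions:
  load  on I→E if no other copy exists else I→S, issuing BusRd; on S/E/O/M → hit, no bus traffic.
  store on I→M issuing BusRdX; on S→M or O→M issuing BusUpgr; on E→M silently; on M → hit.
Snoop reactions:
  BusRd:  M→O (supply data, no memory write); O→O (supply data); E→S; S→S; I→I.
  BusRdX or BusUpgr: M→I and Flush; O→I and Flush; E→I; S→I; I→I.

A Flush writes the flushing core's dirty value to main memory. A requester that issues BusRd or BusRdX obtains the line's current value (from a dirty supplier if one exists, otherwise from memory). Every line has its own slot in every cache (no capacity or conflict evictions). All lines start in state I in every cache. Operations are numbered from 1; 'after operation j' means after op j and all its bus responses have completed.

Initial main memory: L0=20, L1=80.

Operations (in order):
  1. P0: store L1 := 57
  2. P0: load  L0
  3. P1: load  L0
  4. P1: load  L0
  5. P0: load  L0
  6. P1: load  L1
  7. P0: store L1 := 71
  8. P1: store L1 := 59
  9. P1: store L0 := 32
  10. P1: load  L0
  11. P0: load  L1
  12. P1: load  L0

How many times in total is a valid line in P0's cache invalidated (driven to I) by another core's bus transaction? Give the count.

invalidations = 2

[1] P0: store L1 := 57 | P0:M(57), P1:I | bus: BusRdX
[2] P0: load  L0 | P0:E(20), P1:I | bus: BusRd
[3] P1: load  L0 | P0:S(20), P1:S(20) | bus: BusRd
[4] P1: load  L0 | P0:S(20), P1:S(20) | bus: none
[5] P0: load  L0 | P0:S(20), P1:S(20) | bus: none
[6] P1: load  L1 | P0:O(57), P1:S(57) | bus: BusRd
[7] P0: store L1 := 71 | P0:M(71), P1:I | bus: BusUpgr
[8] P1: store L1 := 59 | P0:I, P1:M(59) | bus: BusRdX,Flush
[9] P1: store L0 := 32 | P0:I, P1:M(32) | bus: BusUpgr
[10] P1: load  L0 | P0:I, P1:M(32) | bus: none
[11] P0: load  L1 | P0:S(59), P1:O(59) | bus: BusRd
[12] P1: load  L0 | P0:I, P1:M(32) | bus: none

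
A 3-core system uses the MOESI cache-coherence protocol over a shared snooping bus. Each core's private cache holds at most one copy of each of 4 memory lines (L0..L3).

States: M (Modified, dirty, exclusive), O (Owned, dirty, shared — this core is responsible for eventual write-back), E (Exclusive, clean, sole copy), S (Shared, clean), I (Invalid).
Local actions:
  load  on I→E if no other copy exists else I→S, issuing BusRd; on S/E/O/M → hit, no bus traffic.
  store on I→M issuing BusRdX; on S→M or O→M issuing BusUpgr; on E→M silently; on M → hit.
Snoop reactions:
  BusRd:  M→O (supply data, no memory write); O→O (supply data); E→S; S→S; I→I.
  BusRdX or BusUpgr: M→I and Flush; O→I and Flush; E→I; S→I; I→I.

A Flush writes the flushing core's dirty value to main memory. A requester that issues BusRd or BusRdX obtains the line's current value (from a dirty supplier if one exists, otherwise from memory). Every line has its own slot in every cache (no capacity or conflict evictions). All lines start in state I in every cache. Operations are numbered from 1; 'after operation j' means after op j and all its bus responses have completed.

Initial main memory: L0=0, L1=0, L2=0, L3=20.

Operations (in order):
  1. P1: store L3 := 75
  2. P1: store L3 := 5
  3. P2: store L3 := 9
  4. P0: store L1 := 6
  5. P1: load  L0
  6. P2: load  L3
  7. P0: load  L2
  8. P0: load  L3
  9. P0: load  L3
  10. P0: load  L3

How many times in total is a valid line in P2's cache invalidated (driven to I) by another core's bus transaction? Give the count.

invalidations = 0

1. P1: store L3 := 75  bus=[BusRdX]  L3: P0=I P1=M P2=I  mem[L3]=20
2. P1: store L3 := 5  bus=[-]  L3: P0=I P1=M P2=I  mem[L3]=20
3. P2: store L3 := 9  bus=[BusRdX,Flush]  L3: P0=I P1=I P2=M  mem[L3]=5
4. P0: store L1 := 6  bus=[BusRdX]  L1: P0=M P1=I P2=I  mem[L1]=0
5. P1: load  L0  bus=[BusRd]  L0: P0=I P1=E P2=I  mem[L0]=0
6. P2: load  L3  bus=[-]  L3: P0=I P1=I P2=M  mem[L3]=5
7. P0: load  L2  bus=[BusRd]  L2: P0=E P1=I P2=I  mem[L2]=0
8. P0: load  L3  bus=[BusRd]  L3: P0=S P1=I P2=O  mem[L3]=5
9. P0: load  L3  bus=[-]  L3: P0=S P1=I P2=O  mem[L3]=5
10. P0: load  L3  bus=[-]  L3: P0=S P1=I P2=O  mem[L3]=5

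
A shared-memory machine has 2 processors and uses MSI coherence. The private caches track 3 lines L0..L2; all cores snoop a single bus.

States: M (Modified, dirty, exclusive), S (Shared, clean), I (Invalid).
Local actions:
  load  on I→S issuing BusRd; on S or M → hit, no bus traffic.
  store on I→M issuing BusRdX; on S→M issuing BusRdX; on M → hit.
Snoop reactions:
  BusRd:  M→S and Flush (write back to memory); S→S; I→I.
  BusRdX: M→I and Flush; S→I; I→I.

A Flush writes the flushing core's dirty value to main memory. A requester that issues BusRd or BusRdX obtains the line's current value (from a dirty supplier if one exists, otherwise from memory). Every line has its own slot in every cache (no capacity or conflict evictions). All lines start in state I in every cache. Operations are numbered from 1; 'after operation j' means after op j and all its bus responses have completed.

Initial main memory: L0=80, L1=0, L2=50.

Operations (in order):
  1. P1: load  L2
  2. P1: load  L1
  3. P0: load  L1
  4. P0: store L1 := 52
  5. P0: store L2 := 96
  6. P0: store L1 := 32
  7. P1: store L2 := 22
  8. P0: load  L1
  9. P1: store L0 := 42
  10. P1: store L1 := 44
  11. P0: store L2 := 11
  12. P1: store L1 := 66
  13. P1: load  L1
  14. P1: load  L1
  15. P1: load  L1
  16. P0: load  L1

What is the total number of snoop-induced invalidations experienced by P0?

[1] P1: load  L2 | P0:I, P1:S(50) | bus: BusRd
[2] P1: load  L1 | P0:I, P1:S(0) | bus: BusRd
[3] P0: load  L1 | P0:S(0), P1:S(0) | bus: BusRd
[4] P0: store L1 := 52 | P0:M(52), P1:I | bus: BusRdX
[5] P0: store L2 := 96 | P0:M(96), P1:I | bus: BusRdX
[6] P0: store L1 := 32 | P0:M(32), P1:I | bus: none
[7] P1: store L2 := 22 | P0:I, P1:M(22) | bus: BusRdX,Flush
[8] P0: load  L1 | P0:M(32), P1:I | bus: none
[9] P1: store L0 := 42 | P0:I, P1:M(42) | bus: BusRdX
[10] P1: store L1 := 44 | P0:I, P1:M(44) | bus: BusRdX,Flush
[11] P0: store L2 := 11 | P0:M(11), P1:I | bus: BusRdX,Flush
[12] P1: store L1 := 66 | P0:I, P1:M(66) | bus: none
[13] P1: load  L1 | P0:I, P1:M(66) | bus: none
[14] P1: load  L1 | P0:I, P1:M(66) | bus: none
[15] P1: load  L1 | P0:I, P1:M(66) | bus: none
[16] P0: load  L1 | P0:S(66), P1:S(66) | bus: BusRd,Flush

invalidations = 2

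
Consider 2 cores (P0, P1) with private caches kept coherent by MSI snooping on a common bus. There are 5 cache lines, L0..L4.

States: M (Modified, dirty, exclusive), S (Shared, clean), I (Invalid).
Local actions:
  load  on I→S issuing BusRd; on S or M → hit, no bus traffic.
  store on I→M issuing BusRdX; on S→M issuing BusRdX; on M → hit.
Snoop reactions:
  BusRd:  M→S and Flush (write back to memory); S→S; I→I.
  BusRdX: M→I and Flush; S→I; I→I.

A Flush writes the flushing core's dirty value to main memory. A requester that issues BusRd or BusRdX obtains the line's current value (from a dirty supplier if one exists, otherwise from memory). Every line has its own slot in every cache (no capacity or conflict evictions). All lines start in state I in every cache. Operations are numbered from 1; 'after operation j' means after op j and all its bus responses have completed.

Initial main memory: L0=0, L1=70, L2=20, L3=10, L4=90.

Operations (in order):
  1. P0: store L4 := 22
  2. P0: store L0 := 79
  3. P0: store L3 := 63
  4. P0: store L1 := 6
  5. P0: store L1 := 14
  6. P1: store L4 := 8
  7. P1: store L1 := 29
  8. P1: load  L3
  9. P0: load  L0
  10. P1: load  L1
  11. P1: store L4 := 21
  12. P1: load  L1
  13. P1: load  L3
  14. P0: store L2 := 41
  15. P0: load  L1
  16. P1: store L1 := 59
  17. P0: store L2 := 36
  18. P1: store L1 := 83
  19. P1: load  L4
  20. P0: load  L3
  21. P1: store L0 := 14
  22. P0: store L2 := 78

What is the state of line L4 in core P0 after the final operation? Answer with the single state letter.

1. P0: store L4 := 22  bus=[BusRdX]  L4: P0=M P1=I  mem[L4]=90
2. P0: store L0 := 79  bus=[BusRdX]  L0: P0=M P1=I  mem[L0]=0
3. P0: store L3 := 63  bus=[BusRdX]  L3: P0=M P1=I  mem[L3]=10
4. P0: store L1 := 6  bus=[BusRdX]  L1: P0=M P1=I  mem[L1]=70
5. P0: store L1 := 14  bus=[-]  L1: P0=M P1=I  mem[L1]=70
6. P1: store L4 := 8  bus=[BusRdX,Flush]  L4: P0=I P1=M  mem[L4]=22
7. P1: store L1 := 29  bus=[BusRdX,Flush]  L1: P0=I P1=M  mem[L1]=14
8. P1: load  L3  bus=[BusRd,Flush]  L3: P0=S P1=S  mem[L3]=63
9. P0: load  L0  bus=[-]  L0: P0=M P1=I  mem[L0]=0
10. P1: load  L1  bus=[-]  L1: P0=I P1=M  mem[L1]=14
11. P1: store L4 := 21  bus=[-]  L4: P0=I P1=M  mem[L4]=22
12. P1: load  L1  bus=[-]  L1: P0=I P1=M  mem[L1]=14
13. P1: load  L3  bus=[-]  L3: P0=S P1=S  mem[L3]=63
14. P0: store L2 := 41  bus=[BusRdX]  L2: P0=M P1=I  mem[L2]=20
15. P0: load  L1  bus=[BusRd,Flush]  L1: P0=S P1=S  mem[L1]=29
16. P1: store L1 := 59  bus=[BusRdX]  L1: P0=I P1=M  mem[L1]=29
17. P0: store L2 := 36  bus=[-]  L2: P0=M P1=I  mem[L2]=20
18. P1: store L1 := 83  bus=[-]  L1: P0=I P1=M  mem[L1]=29
19. P1: load  L4  bus=[-]  L4: P0=I P1=M  mem[L4]=22
20. P0: load  L3  bus=[-]  L3: P0=S P1=S  mem[L3]=63
21. P1: store L0 := 14  bus=[BusRdX,Flush]  L0: P0=I P1=M  mem[L0]=79
22. P0: store L2 := 78  bus=[-]  L2: P0=M P1=I  mem[L2]=20

state = I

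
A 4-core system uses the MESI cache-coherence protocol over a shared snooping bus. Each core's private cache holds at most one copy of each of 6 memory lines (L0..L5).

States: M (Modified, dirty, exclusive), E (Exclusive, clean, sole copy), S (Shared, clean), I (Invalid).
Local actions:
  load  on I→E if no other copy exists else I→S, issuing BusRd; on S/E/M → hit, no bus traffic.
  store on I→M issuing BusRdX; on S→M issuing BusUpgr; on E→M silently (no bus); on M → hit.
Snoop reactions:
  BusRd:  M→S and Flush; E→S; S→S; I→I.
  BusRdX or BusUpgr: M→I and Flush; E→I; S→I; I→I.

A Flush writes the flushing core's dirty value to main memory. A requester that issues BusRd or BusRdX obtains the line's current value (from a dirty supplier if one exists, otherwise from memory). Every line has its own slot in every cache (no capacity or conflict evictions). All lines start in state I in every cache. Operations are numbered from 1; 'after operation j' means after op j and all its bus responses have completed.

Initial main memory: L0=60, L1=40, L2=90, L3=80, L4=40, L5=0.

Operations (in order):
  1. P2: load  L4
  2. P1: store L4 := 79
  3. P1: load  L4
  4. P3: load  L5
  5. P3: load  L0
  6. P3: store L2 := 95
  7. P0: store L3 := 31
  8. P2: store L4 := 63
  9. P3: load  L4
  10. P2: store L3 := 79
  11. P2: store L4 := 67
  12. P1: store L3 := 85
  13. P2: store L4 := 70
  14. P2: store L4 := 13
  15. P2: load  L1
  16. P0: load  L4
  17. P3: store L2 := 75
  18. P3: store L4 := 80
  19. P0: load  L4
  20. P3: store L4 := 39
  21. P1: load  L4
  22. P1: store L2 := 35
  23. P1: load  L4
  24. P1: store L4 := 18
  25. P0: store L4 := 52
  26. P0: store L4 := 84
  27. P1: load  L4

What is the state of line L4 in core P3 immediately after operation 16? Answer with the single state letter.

1. P2: load  L4  bus=[BusRd]  L4: P0=I P1=I P2=E P3=I  mem[L4]=40
2. P1: store L4 := 79  bus=[BusRdX]  L4: P0=I P1=M P2=I P3=I  mem[L4]=40
3. P1: load  L4  bus=[-]  L4: P0=I P1=M P2=I P3=I  mem[L4]=40
4. P3: load  L5  bus=[BusRd]  L5: P0=I P1=I P2=I P3=E  mem[L5]=0
5. P3: load  L0  bus=[BusRd]  L0: P0=I P1=I P2=I P3=E  mem[L0]=60
6. P3: store L2 := 95  bus=[BusRdX]  L2: P0=I P1=I P2=I P3=M  mem[L2]=90
7. P0: store L3 := 31  bus=[BusRdX]  L3: P0=M P1=I P2=I P3=I  mem[L3]=80
8. P2: store L4 := 63  bus=[BusRdX,Flush]  L4: P0=I P1=I P2=M P3=I  mem[L4]=79
9. P3: load  L4  bus=[BusRd,Flush]  L4: P0=I P1=I P2=S P3=S  mem[L4]=63
10. P2: store L3 := 79  bus=[BusRdX,Flush]  L3: P0=I P1=I P2=M P3=I  mem[L3]=31
11. P2: store L4 := 67  bus=[BusUpgr]  L4: P0=I P1=I P2=M P3=I  mem[L4]=63
12. P1: store L3 := 85  bus=[BusRdX,Flush]  L3: P0=I P1=M P2=I P3=I  mem[L3]=79
13. P2: store L4 := 70  bus=[-]  L4: P0=I P1=I P2=M P3=I  mem[L4]=63
14. P2: store L4 := 13  bus=[-]  L4: P0=I P1=I P2=M P3=I  mem[L4]=63
15. P2: load  L1  bus=[BusRd]  L1: P0=I P1=I P2=E P3=I  mem[L1]=40
16. P0: load  L4  bus=[BusRd,Flush]  L4: P0=S P1=I P2=S P3=I  mem[L4]=13
17. P3: store L2 := 75  bus=[-]  L2: P0=I P1=I P2=I P3=M  mem[L2]=90
18. P3: store L4 := 80  bus=[BusRdX]  L4: P0=I P1=I P2=I P3=M  mem[L4]=13
19. P0: load  L4  bus=[BusRd,Flush]  L4: P0=S P1=I P2=I P3=S  mem[L4]=80
20. P3: store L4 := 39  bus=[BusUpgr]  L4: P0=I P1=I P2=I P3=M  mem[L4]=80
21. P1: load  L4  bus=[BusRd,Flush]  L4: P0=I P1=S P2=I P3=S  mem[L4]=39
22. P1: store L2 := 35  bus=[BusRdX,Flush]  L2: P0=I P1=M P2=I P3=I  mem[L2]=75
23. P1: load  L4  bus=[-]  L4: P0=I P1=S P2=I P3=S  mem[L4]=39
24. P1: store L4 := 18  bus=[BusUpgr]  L4: P0=I P1=M P2=I P3=I  mem[L4]=39
25. P0: store L4 := 52  bus=[BusRdX,Flush]  L4: P0=M P1=I P2=I P3=I  mem[L4]=18
26. P0: store L4 := 84  bus=[-]  L4: P0=M P1=I P2=I P3=I  mem[L4]=18
27. P1: load  L4  bus=[BusRd,Flush]  L4: P0=S P1=S P2=I P3=I  mem[L4]=84

state = I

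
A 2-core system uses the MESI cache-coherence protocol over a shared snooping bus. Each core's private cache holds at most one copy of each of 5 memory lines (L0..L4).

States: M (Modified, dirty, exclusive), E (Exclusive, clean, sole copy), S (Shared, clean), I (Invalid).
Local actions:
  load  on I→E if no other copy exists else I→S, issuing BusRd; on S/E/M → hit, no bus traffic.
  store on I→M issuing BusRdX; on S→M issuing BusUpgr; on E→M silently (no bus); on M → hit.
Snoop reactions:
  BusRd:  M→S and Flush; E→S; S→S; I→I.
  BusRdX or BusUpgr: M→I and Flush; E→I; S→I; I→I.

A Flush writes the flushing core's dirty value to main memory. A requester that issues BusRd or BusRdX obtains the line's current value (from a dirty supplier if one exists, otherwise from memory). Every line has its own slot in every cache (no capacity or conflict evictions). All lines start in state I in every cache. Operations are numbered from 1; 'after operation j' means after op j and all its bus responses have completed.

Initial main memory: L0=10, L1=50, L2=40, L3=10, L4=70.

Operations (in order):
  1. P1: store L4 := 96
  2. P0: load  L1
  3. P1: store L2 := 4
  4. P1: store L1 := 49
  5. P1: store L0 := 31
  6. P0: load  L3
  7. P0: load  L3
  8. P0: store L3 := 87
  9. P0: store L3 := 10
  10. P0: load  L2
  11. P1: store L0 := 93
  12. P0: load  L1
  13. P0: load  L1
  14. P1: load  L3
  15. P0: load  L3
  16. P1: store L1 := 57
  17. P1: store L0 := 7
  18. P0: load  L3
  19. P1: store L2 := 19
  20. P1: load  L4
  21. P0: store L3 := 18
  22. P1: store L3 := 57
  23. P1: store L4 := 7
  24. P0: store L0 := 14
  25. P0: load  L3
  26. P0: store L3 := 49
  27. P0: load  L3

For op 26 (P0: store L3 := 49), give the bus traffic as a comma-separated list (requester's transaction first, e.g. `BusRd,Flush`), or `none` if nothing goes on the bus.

[1] P1: store L4 := 96 | P0:I, P1:M(96) | bus: BusRdX
[2] P0: load  L1 | P0:E(50), P1:I | bus: BusRd
[3] P1: store L2 := 4 | P0:I, P1:M(4) | bus: BusRdX
[4] P1: store L1 := 49 | P0:I, P1:M(49) | bus: BusRdX
[5] P1: store L0 := 31 | P0:I, P1:M(31) | bus: BusRdX
[6] P0: load  L3 | P0:E(10), P1:I | bus: BusRd
[7] P0: load  L3 | P0:E(10), P1:I | bus: none
[8] P0: store L3 := 87 | P0:M(87), P1:I | bus: none
[9] P0: store L3 := 10 | P0:M(10), P1:I | bus: none
[10] P0: load  L2 | P0:S(4), P1:S(4) | bus: BusRd,Flush
[11] P1: store L0 := 93 | P0:I, P1:M(93) | bus: none
[12] P0: load  L1 | P0:S(49), P1:S(49) | bus: BusRd,Flush
[13] P0: load  L1 | P0:S(49), P1:S(49) | bus: none
[14] P1: load  L3 | P0:S(10), P1:S(10) | bus: BusRd,Flush
[15] P0: load  L3 | P0:S(10), P1:S(10) | bus: none
[16] P1: store L1 := 57 | P0:I, P1:M(57) | bus: BusUpgr
[17] P1: store L0 := 7 | P0:I, P1:M(7) | bus: none
[18] P0: load  L3 | P0:S(10), P1:S(10) | bus: none
[19] P1: store L2 := 19 | P0:I, P1:M(19) | bus: BusUpgr
[20] P1: load  L4 | P0:I, P1:M(96) | bus: none
[21] P0: store L3 := 18 | P0:M(18), P1:I | bus: BusUpgr
[22] P1: store L3 := 57 | P0:I, P1:M(57) | bus: BusRdX,Flush
[23] P1: store L4 := 7 | P0:I, P1:M(7) | bus: none
[24] P0: store L0 := 14 | P0:M(14), P1:I | bus: BusRdX,Flush
[25] P0: load  L3 | P0:S(57), P1:S(57) | bus: BusRd,Flush
[26] P0: store L3 := 49 | P0:M(49), P1:I | bus: BusUpgr
[27] P0: load  L3 | P0:M(49), P1:I | bus: none

bus = BusUpgr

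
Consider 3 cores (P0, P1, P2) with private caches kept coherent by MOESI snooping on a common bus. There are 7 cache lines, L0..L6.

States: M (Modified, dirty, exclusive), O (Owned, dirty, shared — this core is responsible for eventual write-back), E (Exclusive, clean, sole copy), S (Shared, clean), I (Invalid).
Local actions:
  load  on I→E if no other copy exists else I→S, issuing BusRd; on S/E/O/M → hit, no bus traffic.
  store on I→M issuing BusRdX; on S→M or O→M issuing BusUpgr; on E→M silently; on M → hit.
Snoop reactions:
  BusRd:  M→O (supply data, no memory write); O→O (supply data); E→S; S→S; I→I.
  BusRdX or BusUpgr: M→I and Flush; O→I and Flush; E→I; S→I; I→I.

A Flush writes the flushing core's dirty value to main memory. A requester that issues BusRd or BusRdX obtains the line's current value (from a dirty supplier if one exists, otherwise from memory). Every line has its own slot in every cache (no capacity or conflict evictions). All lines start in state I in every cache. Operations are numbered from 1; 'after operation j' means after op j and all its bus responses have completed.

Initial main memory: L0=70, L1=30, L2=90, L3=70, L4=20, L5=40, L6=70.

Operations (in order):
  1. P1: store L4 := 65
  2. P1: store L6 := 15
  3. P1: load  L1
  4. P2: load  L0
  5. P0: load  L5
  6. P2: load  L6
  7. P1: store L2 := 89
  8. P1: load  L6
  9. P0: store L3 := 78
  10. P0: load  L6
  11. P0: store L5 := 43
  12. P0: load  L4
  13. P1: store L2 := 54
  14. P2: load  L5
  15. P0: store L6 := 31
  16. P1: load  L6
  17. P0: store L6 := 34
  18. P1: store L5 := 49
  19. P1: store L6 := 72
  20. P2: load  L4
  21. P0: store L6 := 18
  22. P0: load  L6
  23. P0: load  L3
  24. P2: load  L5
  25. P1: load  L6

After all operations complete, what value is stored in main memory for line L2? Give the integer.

1. P1: store L4 := 65  bus=[BusRdX]  L4: P0=I P1=M P2=I  mem[L4]=20
2. P1: store L6 := 15  bus=[BusRdX]  L6: P0=I P1=M P2=I  mem[L6]=70
3. P1: load  L1  bus=[BusRd]  L1: P0=I P1=E P2=I  mem[L1]=30
4. P2: load  L0  bus=[BusRd]  L0: P0=I P1=I P2=E  mem[L0]=70
5. P0: load  L5  bus=[BusRd]  L5: P0=E P1=I P2=I  mem[L5]=40
6. P2: load  L6  bus=[BusRd]  L6: P0=I P1=O P2=S  mem[L6]=70
7. P1: store L2 := 89  bus=[BusRdX]  L2: P0=I P1=M P2=I  mem[L2]=90
8. P1: load  L6  bus=[-]  L6: P0=I P1=O P2=S  mem[L6]=70
9. P0: store L3 := 78  bus=[BusRdX]  L3: P0=M P1=I P2=I  mem[L3]=70
10. P0: load  L6  bus=[BusRd]  L6: P0=S P1=O P2=S  mem[L6]=70
11. P0: store L5 := 43  bus=[-]  L5: P0=M P1=I P2=I  mem[L5]=40
12. P0: load  L4  bus=[BusRd]  L4: P0=S P1=O P2=I  mem[L4]=20
13. P1: store L2 := 54  bus=[-]  L2: P0=I P1=M P2=I  mem[L2]=90
14. P2: load  L5  bus=[BusRd]  L5: P0=O P1=I P2=S  mem[L5]=40
15. P0: store L6 := 31  bus=[BusUpgr,Flush]  L6: P0=M P1=I P2=I  mem[L6]=15
16. P1: load  L6  bus=[BusRd]  L6: P0=O P1=S P2=I  mem[L6]=15
17. P0: store L6 := 34  bus=[BusUpgr]  L6: P0=M P1=I P2=I  mem[L6]=15
18. P1: store L5 := 49  bus=[BusRdX,Flush]  L5: P0=I P1=M P2=I  mem[L5]=43
19. P1: store L6 := 72  bus=[BusRdX,Flush]  L6: P0=I P1=M P2=I  mem[L6]=34
20. P2: load  L4  bus=[BusRd]  L4: P0=S P1=O P2=S  mem[L4]=20
21. P0: store L6 := 18  bus=[BusRdX,Flush]  L6: P0=M P1=I P2=I  mem[L6]=72
22. P0: load  L6  bus=[-]  L6: P0=M P1=I P2=I  mem[L6]=72
23. P0: load  L3  bus=[-]  L3: P0=M P1=I P2=I  mem[L3]=70
24. P2: load  L5  bus=[BusRd]  L5: P0=I P1=O P2=S  mem[L5]=43
25. P1: load  L6  bus=[BusRd]  L6: P0=O P1=S P2=I  mem[L6]=72

memory[L2] = 90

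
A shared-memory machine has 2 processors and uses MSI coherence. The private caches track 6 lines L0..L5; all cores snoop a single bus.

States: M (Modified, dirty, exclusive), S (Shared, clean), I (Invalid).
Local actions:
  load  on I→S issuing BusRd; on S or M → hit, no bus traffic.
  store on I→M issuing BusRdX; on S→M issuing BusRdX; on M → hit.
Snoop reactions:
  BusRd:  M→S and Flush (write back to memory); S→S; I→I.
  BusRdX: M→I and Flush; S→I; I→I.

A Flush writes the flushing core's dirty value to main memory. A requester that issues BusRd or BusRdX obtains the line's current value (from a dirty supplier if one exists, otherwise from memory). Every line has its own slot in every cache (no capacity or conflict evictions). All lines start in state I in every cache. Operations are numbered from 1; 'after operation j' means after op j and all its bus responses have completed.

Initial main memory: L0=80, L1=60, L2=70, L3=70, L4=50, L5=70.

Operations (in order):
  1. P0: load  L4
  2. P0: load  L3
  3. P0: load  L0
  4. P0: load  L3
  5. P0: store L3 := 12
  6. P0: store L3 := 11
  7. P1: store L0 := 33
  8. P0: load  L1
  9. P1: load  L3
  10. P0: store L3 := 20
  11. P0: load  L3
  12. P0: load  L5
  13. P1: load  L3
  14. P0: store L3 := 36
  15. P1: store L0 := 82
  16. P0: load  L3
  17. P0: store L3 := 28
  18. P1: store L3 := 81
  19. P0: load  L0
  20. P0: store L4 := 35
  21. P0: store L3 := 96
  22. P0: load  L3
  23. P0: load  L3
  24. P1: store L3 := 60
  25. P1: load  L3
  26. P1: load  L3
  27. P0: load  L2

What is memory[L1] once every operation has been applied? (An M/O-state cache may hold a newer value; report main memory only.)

memory[L1] = 60

1. P0: load  L4  bus=[BusRd]  L4: P0=S P1=I  mem[L4]=50
2. P0: load  L3  bus=[BusRd]  L3: P0=S P1=I  mem[L3]=70
3. P0: load  L0  bus=[BusRd]  L0: P0=S P1=I  mem[L0]=80
4. P0: load  L3  bus=[-]  L3: P0=S P1=I  mem[L3]=70
5. P0: store L3 := 12  bus=[BusRdX]  L3: P0=M P1=I  mem[L3]=70
6. P0: store L3 := 11  bus=[-]  L3: P0=M P1=I  mem[L3]=70
7. P1: store L0 := 33  bus=[BusRdX]  L0: P0=I P1=M  mem[L0]=80
8. P0: load  L1  bus=[BusRd]  L1: P0=S P1=I  mem[L1]=60
9. P1: load  L3  bus=[BusRd,Flush]  L3: P0=S P1=S  mem[L3]=11
10. P0: store L3 := 20  bus=[BusRdX]  L3: P0=M P1=I  mem[L3]=11
11. P0: load  L3  bus=[-]  L3: P0=M P1=I  mem[L3]=11
12. P0: load  L5  bus=[BusRd]  L5: P0=S P1=I  mem[L5]=70
13. P1: load  L3  bus=[BusRd,Flush]  L3: P0=S P1=S  mem[L3]=20
14. P0: store L3 := 36  bus=[BusRdX]  L3: P0=M P1=I  mem[L3]=20
15. P1: store L0 := 82  bus=[-]  L0: P0=I P1=M  mem[L0]=80
16. P0: load  L3  bus=[-]  L3: P0=M P1=I  mem[L3]=20
17. P0: store L3 := 28  bus=[-]  L3: P0=M P1=I  mem[L3]=20
18. P1: store L3 := 81  bus=[BusRdX,Flush]  L3: P0=I P1=M  mem[L3]=28
19. P0: load  L0  bus=[BusRd,Flush]  L0: P0=S P1=S  mem[L0]=82
20. P0: store L4 := 35  bus=[BusRdX]  L4: P0=M P1=I  mem[L4]=50
21. P0: store L3 := 96  bus=[BusRdX,Flush]  L3: P0=M P1=I  mem[L3]=81
22. P0: load  L3  bus=[-]  L3: P0=M P1=I  mem[L3]=81
23. P0: load  L3  bus=[-]  L3: P0=M P1=I  mem[L3]=81
24. P1: store L3 := 60  bus=[BusRdX,Flush]  L3: P0=I P1=M  mem[L3]=96
25. P1: load  L3  bus=[-]  L3: P0=I P1=M  mem[L3]=96
26. P1: load  L3  bus=[-]  L3: P0=I P1=M  mem[L3]=96
27. P0: load  L2  bus=[BusRd]  L2: P0=S P1=I  mem[L2]=70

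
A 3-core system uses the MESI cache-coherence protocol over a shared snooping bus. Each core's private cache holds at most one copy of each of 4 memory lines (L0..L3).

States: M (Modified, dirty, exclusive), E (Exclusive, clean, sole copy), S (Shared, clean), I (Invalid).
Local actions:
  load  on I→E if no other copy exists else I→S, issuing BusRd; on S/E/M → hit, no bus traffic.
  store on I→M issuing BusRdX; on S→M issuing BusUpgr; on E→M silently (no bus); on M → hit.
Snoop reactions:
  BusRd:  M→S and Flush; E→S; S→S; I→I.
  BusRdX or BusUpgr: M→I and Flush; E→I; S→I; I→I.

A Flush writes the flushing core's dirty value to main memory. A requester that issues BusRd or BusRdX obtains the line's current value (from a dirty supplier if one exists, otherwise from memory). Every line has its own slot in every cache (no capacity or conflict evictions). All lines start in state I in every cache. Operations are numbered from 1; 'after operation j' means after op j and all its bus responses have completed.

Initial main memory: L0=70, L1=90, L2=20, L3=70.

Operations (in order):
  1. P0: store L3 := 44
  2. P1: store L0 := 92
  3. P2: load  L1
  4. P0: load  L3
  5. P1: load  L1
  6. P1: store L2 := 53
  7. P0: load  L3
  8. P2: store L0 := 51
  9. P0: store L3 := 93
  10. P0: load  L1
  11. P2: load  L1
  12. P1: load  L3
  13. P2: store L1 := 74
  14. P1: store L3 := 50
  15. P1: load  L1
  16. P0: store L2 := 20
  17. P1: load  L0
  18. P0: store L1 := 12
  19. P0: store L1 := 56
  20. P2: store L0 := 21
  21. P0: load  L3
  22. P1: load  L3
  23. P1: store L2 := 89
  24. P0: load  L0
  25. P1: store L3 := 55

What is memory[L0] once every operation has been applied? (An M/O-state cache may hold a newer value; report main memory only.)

[1] P0: store L3 := 44 | P0:M(44), P1:I, P2:I | bus: BusRdX
[2] P1: store L0 := 92 | P0:I, P1:M(92), P2:I | bus: BusRdX
[3] P2: load  L1 | P0:I, P1:I, P2:E(90) | bus: BusRd
[4] P0: load  L3 | P0:M(44), P1:I, P2:I | bus: none
[5] P1: load  L1 | P0:I, P1:S(90), P2:S(90) | bus: BusRd
[6] P1: store L2 := 53 | P0:I, P1:M(53), P2:I | bus: BusRdX
[7] P0: load  L3 | P0:M(44), P1:I, P2:I | bus: none
[8] P2: store L0 := 51 | P0:I, P1:I, P2:M(51) | bus: BusRdX,Flush
[9] P0: store L3 := 93 | P0:M(93), P1:I, P2:I | bus: none
[10] P0: load  L1 | P0:S(90), P1:S(90), P2:S(90) | bus: BusRd
[11] P2: load  L1 | P0:S(90), P1:S(90), P2:S(90) | bus: none
[12] P1: load  L3 | P0:S(93), P1:S(93), P2:I | bus: BusRd,Flush
[13] P2: store L1 := 74 | P0:I, P1:I, P2:M(74) | bus: BusUpgr
[14] P1: store L3 := 50 | P0:I, P1:M(50), P2:I | bus: BusUpgr
[15] P1: load  L1 | P0:I, P1:S(74), P2:S(74) | bus: BusRd,Flush
[16] P0: store L2 := 20 | P0:M(20), P1:I, P2:I | bus: BusRdX,Flush
[17] P1: load  L0 | P0:I, P1:S(51), P2:S(51) | bus: BusRd,Flush
[18] P0: store L1 := 12 | P0:M(12), P1:I, P2:I | bus: BusRdX
[19] P0: store L1 := 56 | P0:M(56), P1:I, P2:I | bus: none
[20] P2: store L0 := 21 | P0:I, P1:I, P2:M(21) | bus: BusUpgr
[21] P0: load  L3 | P0:S(50), P1:S(50), P2:I | bus: BusRd,Flush
[22] P1: load  L3 | P0:S(50), P1:S(50), P2:I | bus: none
[23] P1: store L2 := 89 | P0:I, P1:M(89), P2:I | bus: BusRdX,Flush
[24] P0: load  L0 | P0:S(21), P1:I, P2:S(21) | bus: BusRd,Flush
[25] P1: store L3 := 55 | P0:I, P1:M(55), P2:I | bus: BusUpgr

memory[L0] = 21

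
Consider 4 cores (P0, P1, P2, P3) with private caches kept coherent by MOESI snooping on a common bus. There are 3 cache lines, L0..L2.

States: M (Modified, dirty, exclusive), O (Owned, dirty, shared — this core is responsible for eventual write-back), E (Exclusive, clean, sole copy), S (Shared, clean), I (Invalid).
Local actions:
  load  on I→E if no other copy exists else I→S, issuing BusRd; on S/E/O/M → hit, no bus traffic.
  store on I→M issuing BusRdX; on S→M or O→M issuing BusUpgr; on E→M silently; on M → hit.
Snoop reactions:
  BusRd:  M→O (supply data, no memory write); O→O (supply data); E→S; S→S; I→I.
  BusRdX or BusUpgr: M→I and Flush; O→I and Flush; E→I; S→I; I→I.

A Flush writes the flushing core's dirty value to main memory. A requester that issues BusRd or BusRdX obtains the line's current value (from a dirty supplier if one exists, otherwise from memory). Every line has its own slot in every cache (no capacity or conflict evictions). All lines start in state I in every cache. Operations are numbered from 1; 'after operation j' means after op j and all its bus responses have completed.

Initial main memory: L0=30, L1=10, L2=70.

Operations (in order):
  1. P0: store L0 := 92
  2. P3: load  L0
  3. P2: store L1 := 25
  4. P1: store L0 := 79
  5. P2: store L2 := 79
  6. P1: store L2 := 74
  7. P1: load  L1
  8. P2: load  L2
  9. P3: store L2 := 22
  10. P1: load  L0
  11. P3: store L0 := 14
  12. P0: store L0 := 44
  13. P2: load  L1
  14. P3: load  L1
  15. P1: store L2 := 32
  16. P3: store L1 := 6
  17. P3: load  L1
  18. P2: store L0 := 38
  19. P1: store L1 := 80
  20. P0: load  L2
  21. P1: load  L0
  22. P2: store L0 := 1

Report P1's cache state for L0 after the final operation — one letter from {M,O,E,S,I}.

state = I

[1] P0: store L0 := 92 | P0:M(92), P1:I, P2:I, P3:I | bus: BusRdX
[2] P3: load  L0 | P0:O(92), P1:I, P2:I, P3:S(92) | bus: BusRd
[3] P2: store L1 := 25 | P0:I, P1:I, P2:M(25), P3:I | bus: BusRdX
[4] P1: store L0 := 79 | P0:I, P1:M(79), P2:I, P3:I | bus: BusRdX,Flush
[5] P2: store L2 := 79 | P0:I, P1:I, P2:M(79), P3:I | bus: BusRdX
[6] P1: store L2 := 74 | P0:I, P1:M(74), P2:I, P3:I | bus: BusRdX,Flush
[7] P1: load  L1 | P0:I, P1:S(25), P2:O(25), P3:I | bus: BusRd
[8] P2: load  L2 | P0:I, P1:O(74), P2:S(74), P3:I | bus: BusRd
[9] P3: store L2 := 22 | P0:I, P1:I, P2:I, P3:M(22) | bus: BusRdX,Flush
[10] P1: load  L0 | P0:I, P1:M(79), P2:I, P3:I | bus: none
[11] P3: store L0 := 14 | P0:I, P1:I, P2:I, P3:M(14) | bus: BusRdX,Flush
[12] P0: store L0 := 44 | P0:M(44), P1:I, P2:I, P3:I | bus: BusRdX,Flush
[13] P2: load  L1 | P0:I, P1:S(25), P2:O(25), P3:I | bus: none
[14] P3: load  L1 | P0:I, P1:S(25), P2:O(25), P3:S(25) | bus: BusRd
[15] P1: store L2 := 32 | P0:I, P1:M(32), P2:I, P3:I | bus: BusRdX,Flush
[16] P3: store L1 := 6 | P0:I, P1:I, P2:I, P3:M(6) | bus: BusUpgr,Flush
[17] P3: load  L1 | P0:I, P1:I, P2:I, P3:M(6) | bus: none
[18] P2: store L0 := 38 | P0:I, P1:I, P2:M(38), P3:I | bus: BusRdX,Flush
[19] P1: store L1 := 80 | P0:I, P1:M(80), P2:I, P3:I | bus: BusRdX,Flush
[20] P0: load  L2 | P0:S(32), P1:O(32), P2:I, P3:I | bus: BusRd
[21] P1: load  L0 | P0:I, P1:S(38), P2:O(38), P3:I | bus: BusRd
[22] P2: store L0 := 1 | P0:I, P1:I, P2:M(1), P3:I | bus: BusUpgr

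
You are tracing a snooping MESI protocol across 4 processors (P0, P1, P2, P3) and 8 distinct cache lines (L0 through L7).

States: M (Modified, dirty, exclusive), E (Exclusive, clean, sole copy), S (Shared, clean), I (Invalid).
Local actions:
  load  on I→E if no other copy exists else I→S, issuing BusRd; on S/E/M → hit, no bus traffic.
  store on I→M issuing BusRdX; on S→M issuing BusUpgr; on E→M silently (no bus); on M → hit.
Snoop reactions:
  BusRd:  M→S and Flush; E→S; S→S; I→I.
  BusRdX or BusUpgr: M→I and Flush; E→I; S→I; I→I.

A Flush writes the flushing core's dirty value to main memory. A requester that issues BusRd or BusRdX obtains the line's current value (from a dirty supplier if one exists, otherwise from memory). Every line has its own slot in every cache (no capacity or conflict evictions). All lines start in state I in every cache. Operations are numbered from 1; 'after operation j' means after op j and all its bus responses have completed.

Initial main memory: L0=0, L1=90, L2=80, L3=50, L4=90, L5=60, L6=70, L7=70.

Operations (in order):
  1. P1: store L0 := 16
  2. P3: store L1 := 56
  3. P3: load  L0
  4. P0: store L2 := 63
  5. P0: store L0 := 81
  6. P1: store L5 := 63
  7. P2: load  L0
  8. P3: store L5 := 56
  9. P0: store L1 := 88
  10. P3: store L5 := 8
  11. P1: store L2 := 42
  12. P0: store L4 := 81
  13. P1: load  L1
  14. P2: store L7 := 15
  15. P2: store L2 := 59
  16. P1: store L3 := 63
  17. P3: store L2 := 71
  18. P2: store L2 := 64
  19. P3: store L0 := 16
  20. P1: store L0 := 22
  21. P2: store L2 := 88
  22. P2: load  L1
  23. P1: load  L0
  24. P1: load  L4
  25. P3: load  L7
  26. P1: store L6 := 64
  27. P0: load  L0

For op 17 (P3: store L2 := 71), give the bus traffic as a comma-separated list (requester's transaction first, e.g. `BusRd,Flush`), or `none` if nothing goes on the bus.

bus = BusRdX,Flush

[1] P1: store L0 := 16 | P0:I, P1:M(16), P2:I, P3:I | bus: BusRdX
[2] P3: store L1 := 56 | P0:I, P1:I, P2:I, P3:M(56) | bus: BusRdX
[3] P3: load  L0 | P0:I, P1:S(16), P2:I, P3:S(16) | bus: BusRd,Flush
[4] P0: store L2 := 63 | P0:M(63), P1:I, P2:I, P3:I | bus: BusRdX
[5] P0: store L0 := 81 | P0:M(81), P1:I, P2:I, P3:I | bus: BusRdX
[6] P1: store L5 := 63 | P0:I, P1:M(63), P2:I, P3:I | bus: BusRdX
[7] P2: load  L0 | P0:S(81), P1:I, P2:S(81), P3:I | bus: BusRd,Flush
[8] P3: store L5 := 56 | P0:I, P1:I, P2:I, P3:M(56) | bus: BusRdX,Flush
[9] P0: store L1 := 88 | P0:M(88), P1:I, P2:I, P3:I | bus: BusRdX,Flush
[10] P3: store L5 := 8 | P0:I, P1:I, P2:I, P3:M(8) | bus: none
[11] P1: store L2 := 42 | P0:I, P1:M(42), P2:I, P3:I | bus: BusRdX,Flush
[12] P0: store L4 := 81 | P0:M(81), P1:I, P2:I, P3:I | bus: BusRdX
[13] P1: load  L1 | P0:S(88), P1:S(88), P2:I, P3:I | bus: BusRd,Flush
[14] P2: store L7 := 15 | P0:I, P1:I, P2:M(15), P3:I | bus: BusRdX
[15] P2: store L2 := 59 | P0:I, P1:I, P2:M(59), P3:I | bus: BusRdX,Flush
[16] P1: store L3 := 63 | P0:I, P1:M(63), P2:I, P3:I | bus: BusRdX
[17] P3: store L2 := 71 | P0:I, P1:I, P2:I, P3:M(71) | bus: BusRdX,Flush
[18] P2: store L2 := 64 | P0:I, P1:I, P2:M(64), P3:I | bus: BusRdX,Flush
[19] P3: store L0 := 16 | P0:I, P1:I, P2:I, P3:M(16) | bus: BusRdX
[20] P1: store L0 := 22 | P0:I, P1:M(22), P2:I, P3:I | bus: BusRdX,Flush
[21] P2: store L2 := 88 | P0:I, P1:I, P2:M(88), P3:I | bus: none
[22] P2: load  L1 | P0:S(88), P1:S(88), P2:S(88), P3:I | bus: BusRd
[23] P1: load  L0 | P0:I, P1:M(22), P2:I, P3:I | bus: none
[24] P1: load  L4 | P0:S(81), P1:S(81), P2:I, P3:I | bus: BusRd,Flush
[25] P3: load  L7 | P0:I, P1:I, P2:S(15), P3:S(15) | bus: BusRd,Flush
[26] P1: store L6 := 64 | P0:I, P1:M(64), P2:I, P3:I | bus: BusRdX
[27] P0: load  L0 | P0:S(22), P1:S(22), P2:I, P3:I | bus: BusRd,Flush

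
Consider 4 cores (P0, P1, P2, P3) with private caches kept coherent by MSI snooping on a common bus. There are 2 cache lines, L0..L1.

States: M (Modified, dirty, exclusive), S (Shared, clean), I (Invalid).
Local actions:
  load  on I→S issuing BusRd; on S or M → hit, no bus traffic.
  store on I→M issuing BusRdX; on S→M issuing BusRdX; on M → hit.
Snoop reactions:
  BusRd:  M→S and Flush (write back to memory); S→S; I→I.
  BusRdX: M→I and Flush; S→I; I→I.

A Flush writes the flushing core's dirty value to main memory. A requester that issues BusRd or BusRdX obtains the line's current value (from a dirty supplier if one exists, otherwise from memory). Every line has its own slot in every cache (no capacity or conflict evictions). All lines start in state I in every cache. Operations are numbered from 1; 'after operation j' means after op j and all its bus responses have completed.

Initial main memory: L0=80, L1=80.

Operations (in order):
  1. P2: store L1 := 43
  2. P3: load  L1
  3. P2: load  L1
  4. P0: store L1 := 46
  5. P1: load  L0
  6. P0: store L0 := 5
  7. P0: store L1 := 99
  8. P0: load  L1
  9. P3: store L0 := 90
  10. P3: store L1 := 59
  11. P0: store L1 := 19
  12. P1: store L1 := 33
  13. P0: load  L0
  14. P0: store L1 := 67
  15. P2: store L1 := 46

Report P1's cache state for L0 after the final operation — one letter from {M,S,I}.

state = I

1. P2: store L1 := 43  bus=[BusRdX]  L1: P0=I P1=I P2=M P3=I  mem[L1]=80
2. P3: load  L1  bus=[BusRd,Flush]  L1: P0=I P1=I P2=S P3=S  mem[L1]=43
3. P2: load  L1  bus=[-]  L1: P0=I P1=I P2=S P3=S  mem[L1]=43
4. P0: store L1 := 46  bus=[BusRdX]  L1: P0=M P1=I P2=I P3=I  mem[L1]=43
5. P1: load  L0  bus=[BusRd]  L0: P0=I P1=S P2=I P3=I  mem[L0]=80
6. P0: store L0 := 5  bus=[BusRdX]  L0: P0=M P1=I P2=I P3=I  mem[L0]=80
7. P0: store L1 := 99  bus=[-]  L1: P0=M P1=I P2=I P3=I  mem[L1]=43
8. P0: load  L1  bus=[-]  L1: P0=M P1=I P2=I P3=I  mem[L1]=43
9. P3: store L0 := 90  bus=[BusRdX,Flush]  L0: P0=I P1=I P2=I P3=M  mem[L0]=5
10. P3: store L1 := 59  bus=[BusRdX,Flush]  L1: P0=I P1=I P2=I P3=M  mem[L1]=99
11. P0: store L1 := 19  bus=[BusRdX,Flush]  L1: P0=M P1=I P2=I P3=I  mem[L1]=59
12. P1: store L1 := 33  bus=[BusRdX,Flush]  L1: P0=I P1=M P2=I P3=I  mem[L1]=19
13. P0: load  L0  bus=[BusRd,Flush]  L0: P0=S P1=I P2=I P3=S  mem[L0]=90
14. P0: store L1 := 67  bus=[BusRdX,Flush]  L1: P0=M P1=I P2=I P3=I  mem[L1]=33
15. P2: store L1 := 46  bus=[BusRdX,Flush]  L1: P0=I P1=I P2=M P3=I  mem[L1]=67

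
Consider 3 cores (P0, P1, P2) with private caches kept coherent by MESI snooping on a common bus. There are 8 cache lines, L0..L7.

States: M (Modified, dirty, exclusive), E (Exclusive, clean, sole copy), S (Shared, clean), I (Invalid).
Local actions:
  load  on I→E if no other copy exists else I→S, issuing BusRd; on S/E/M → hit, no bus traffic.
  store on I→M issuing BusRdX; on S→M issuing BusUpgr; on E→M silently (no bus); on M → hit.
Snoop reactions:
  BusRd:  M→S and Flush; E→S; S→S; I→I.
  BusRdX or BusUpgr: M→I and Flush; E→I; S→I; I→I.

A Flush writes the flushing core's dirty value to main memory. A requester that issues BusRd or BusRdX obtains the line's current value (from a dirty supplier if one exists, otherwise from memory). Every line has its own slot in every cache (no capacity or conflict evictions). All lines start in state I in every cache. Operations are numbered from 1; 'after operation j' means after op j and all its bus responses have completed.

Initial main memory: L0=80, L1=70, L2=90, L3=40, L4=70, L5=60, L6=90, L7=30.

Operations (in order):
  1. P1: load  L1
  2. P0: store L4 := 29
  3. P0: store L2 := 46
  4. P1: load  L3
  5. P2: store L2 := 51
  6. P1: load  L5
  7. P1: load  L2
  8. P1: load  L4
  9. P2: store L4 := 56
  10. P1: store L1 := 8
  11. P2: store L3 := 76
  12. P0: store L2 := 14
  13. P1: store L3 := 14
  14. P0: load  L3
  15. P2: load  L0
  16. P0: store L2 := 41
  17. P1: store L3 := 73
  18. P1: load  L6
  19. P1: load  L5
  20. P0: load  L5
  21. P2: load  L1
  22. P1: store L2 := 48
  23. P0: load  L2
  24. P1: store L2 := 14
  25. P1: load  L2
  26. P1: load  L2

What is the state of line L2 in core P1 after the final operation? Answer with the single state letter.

state = M

1. P1: load  L1  bus=[BusRd]  L1: P0=I P1=E P2=I  mem[L1]=70
2. P0: store L4 := 29  bus=[BusRdX]  L4: P0=M P1=I P2=I  mem[L4]=70
3. P0: store L2 := 46  bus=[BusRdX]  L2: P0=M P1=I P2=I  mem[L2]=90
4. P1: load  L3  bus=[BusRd]  L3: P0=I P1=E P2=I  mem[L3]=40
5. P2: store L2 := 51  bus=[BusRdX,Flush]  L2: P0=I P1=I P2=M  mem[L2]=46
6. P1: load  L5  bus=[BusRd]  L5: P0=I P1=E P2=I  mem[L5]=60
7. P1: load  L2  bus=[BusRd,Flush]  L2: P0=I P1=S P2=S  mem[L2]=51
8. P1: load  L4  bus=[BusRd,Flush]  L4: P0=S P1=S P2=I  mem[L4]=29
9. P2: store L4 := 56  bus=[BusRdX]  L4: P0=I P1=I P2=M  mem[L4]=29
10. P1: store L1 := 8  bus=[-]  L1: P0=I P1=M P2=I  mem[L1]=70
11. P2: store L3 := 76  bus=[BusRdX]  L3: P0=I P1=I P2=M  mem[L3]=40
12. P0: store L2 := 14  bus=[BusRdX]  L2: P0=M P1=I P2=I  mem[L2]=51
13. P1: store L3 := 14  bus=[BusRdX,Flush]  L3: P0=I P1=M P2=I  mem[L3]=76
14. P0: load  L3  bus=[BusRd,Flush]  L3: P0=S P1=S P2=I  mem[L3]=14
15. P2: load  L0  bus=[BusRd]  L0: P0=I P1=I P2=E  mem[L0]=80
16. P0: store L2 := 41  bus=[-]  L2: P0=M P1=I P2=I  mem[L2]=51
17. P1: store L3 := 73  bus=[BusUpgr]  L3: P0=I P1=M P2=I  mem[L3]=14
18. P1: load  L6  bus=[BusRd]  L6: P0=I P1=E P2=I  mem[L6]=90
19. P1: load  L5  bus=[-]  L5: P0=I P1=E P2=I  mem[L5]=60
20. P0: load  L5  bus=[BusRd]  L5: P0=S P1=S P2=I  mem[L5]=60
21. P2: load  L1  bus=[BusRd,Flush]  L1: P0=I P1=S P2=S  mem[L1]=8
22. P1: store L2 := 48  bus=[BusRdX,Flush]  L2: P0=I P1=M P2=I  mem[L2]=41
23. P0: load  L2  bus=[BusRd,Flush]  L2: P0=S P1=S P2=I  mem[L2]=48
24. P1: store L2 := 14  bus=[BusUpgr]  L2: P0=I P1=M P2=I  mem[L2]=48
25. P1: load  L2  bus=[-]  L2: P0=I P1=M P2=I  mem[L2]=48
26. P1: load  L2  bus=[-]  L2: P0=I P1=M P2=I  mem[L2]=48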